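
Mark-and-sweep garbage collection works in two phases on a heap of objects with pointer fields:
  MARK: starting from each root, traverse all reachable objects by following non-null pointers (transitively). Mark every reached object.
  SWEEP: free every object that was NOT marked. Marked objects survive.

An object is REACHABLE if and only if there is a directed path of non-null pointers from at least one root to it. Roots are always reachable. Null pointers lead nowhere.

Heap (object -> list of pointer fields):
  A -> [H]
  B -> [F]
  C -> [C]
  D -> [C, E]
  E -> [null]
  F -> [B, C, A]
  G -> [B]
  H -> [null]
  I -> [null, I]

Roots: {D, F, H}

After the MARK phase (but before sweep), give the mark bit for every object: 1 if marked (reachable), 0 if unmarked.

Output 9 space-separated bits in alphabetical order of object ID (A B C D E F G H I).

Answer: 1 1 1 1 1 1 0 1 0

Derivation:
Roots: D F H
Mark D: refs=C E, marked=D
Mark F: refs=B C A, marked=D F
Mark H: refs=null, marked=D F H
Mark C: refs=C, marked=C D F H
Mark E: refs=null, marked=C D E F H
Mark B: refs=F, marked=B C D E F H
Mark A: refs=H, marked=A B C D E F H
Unmarked (collected): G I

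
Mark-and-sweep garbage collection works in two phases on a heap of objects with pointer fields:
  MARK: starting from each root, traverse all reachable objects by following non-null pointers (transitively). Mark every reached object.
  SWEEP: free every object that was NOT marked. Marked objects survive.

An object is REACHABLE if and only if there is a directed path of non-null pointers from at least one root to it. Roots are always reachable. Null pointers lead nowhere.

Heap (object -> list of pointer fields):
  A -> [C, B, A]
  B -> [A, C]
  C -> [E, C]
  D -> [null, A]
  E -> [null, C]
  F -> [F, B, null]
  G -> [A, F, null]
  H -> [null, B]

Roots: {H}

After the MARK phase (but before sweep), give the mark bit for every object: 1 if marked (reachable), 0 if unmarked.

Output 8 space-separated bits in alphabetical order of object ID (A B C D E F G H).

Roots: H
Mark H: refs=null B, marked=H
Mark B: refs=A C, marked=B H
Mark A: refs=C B A, marked=A B H
Mark C: refs=E C, marked=A B C H
Mark E: refs=null C, marked=A B C E H
Unmarked (collected): D F G

Answer: 1 1 1 0 1 0 0 1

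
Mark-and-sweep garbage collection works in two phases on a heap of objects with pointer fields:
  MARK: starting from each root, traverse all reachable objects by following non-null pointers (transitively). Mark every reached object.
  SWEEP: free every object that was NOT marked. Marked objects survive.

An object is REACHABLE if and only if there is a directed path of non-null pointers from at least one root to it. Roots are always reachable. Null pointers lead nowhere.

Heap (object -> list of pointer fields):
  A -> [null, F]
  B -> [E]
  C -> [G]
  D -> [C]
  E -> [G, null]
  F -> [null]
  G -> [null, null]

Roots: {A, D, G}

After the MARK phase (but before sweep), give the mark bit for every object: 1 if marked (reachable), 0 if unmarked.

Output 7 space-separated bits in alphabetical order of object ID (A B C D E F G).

Answer: 1 0 1 1 0 1 1

Derivation:
Roots: A D G
Mark A: refs=null F, marked=A
Mark D: refs=C, marked=A D
Mark G: refs=null null, marked=A D G
Mark F: refs=null, marked=A D F G
Mark C: refs=G, marked=A C D F G
Unmarked (collected): B E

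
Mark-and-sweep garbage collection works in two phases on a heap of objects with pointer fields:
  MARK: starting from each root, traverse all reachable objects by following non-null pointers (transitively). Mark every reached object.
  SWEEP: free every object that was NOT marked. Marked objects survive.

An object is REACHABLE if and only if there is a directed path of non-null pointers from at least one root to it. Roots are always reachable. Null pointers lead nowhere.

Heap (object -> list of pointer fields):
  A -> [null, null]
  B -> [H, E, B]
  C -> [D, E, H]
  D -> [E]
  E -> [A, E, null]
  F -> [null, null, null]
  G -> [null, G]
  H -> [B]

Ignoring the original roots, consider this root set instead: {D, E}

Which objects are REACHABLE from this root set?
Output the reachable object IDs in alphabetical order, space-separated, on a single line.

Roots: D E
Mark D: refs=E, marked=D
Mark E: refs=A E null, marked=D E
Mark A: refs=null null, marked=A D E
Unmarked (collected): B C F G H

Answer: A D E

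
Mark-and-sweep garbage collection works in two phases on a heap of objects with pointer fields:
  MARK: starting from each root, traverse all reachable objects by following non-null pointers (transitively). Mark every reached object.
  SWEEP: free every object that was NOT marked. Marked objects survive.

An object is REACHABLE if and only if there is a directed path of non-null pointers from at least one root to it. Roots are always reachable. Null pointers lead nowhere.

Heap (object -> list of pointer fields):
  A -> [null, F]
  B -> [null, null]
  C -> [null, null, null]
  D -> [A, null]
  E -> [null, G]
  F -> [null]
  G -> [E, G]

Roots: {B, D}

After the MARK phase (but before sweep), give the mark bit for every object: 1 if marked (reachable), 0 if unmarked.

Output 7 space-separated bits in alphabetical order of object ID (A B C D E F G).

Answer: 1 1 0 1 0 1 0

Derivation:
Roots: B D
Mark B: refs=null null, marked=B
Mark D: refs=A null, marked=B D
Mark A: refs=null F, marked=A B D
Mark F: refs=null, marked=A B D F
Unmarked (collected): C E G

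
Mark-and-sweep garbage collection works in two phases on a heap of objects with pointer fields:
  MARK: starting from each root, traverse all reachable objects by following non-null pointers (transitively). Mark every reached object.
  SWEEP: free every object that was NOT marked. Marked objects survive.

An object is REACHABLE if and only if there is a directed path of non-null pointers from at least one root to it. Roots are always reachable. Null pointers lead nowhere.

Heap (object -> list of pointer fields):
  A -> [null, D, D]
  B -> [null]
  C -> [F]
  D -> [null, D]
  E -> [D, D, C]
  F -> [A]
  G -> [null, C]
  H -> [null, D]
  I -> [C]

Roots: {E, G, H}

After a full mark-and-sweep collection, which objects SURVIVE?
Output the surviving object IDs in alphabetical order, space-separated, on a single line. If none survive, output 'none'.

Roots: E G H
Mark E: refs=D D C, marked=E
Mark G: refs=null C, marked=E G
Mark H: refs=null D, marked=E G H
Mark D: refs=null D, marked=D E G H
Mark C: refs=F, marked=C D E G H
Mark F: refs=A, marked=C D E F G H
Mark A: refs=null D D, marked=A C D E F G H
Unmarked (collected): B I

Answer: A C D E F G H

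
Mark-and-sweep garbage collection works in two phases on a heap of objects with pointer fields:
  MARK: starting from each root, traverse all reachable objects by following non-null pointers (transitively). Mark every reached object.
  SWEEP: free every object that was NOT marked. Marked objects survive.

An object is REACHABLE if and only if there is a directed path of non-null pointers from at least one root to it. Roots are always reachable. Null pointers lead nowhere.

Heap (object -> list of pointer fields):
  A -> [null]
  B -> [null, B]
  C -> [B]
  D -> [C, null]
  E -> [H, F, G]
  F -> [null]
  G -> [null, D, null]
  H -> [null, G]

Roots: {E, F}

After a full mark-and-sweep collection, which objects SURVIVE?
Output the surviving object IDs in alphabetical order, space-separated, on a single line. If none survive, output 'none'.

Answer: B C D E F G H

Derivation:
Roots: E F
Mark E: refs=H F G, marked=E
Mark F: refs=null, marked=E F
Mark H: refs=null G, marked=E F H
Mark G: refs=null D null, marked=E F G H
Mark D: refs=C null, marked=D E F G H
Mark C: refs=B, marked=C D E F G H
Mark B: refs=null B, marked=B C D E F G H
Unmarked (collected): A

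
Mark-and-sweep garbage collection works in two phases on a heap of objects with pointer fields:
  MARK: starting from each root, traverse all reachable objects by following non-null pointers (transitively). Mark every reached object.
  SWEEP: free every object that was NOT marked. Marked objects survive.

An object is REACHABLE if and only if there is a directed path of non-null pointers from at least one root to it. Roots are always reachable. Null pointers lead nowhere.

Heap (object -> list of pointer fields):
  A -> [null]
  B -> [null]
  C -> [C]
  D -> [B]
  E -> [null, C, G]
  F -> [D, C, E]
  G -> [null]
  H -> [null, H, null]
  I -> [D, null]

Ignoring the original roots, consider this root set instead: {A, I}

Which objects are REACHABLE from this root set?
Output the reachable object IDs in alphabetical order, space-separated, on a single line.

Roots: A I
Mark A: refs=null, marked=A
Mark I: refs=D null, marked=A I
Mark D: refs=B, marked=A D I
Mark B: refs=null, marked=A B D I
Unmarked (collected): C E F G H

Answer: A B D I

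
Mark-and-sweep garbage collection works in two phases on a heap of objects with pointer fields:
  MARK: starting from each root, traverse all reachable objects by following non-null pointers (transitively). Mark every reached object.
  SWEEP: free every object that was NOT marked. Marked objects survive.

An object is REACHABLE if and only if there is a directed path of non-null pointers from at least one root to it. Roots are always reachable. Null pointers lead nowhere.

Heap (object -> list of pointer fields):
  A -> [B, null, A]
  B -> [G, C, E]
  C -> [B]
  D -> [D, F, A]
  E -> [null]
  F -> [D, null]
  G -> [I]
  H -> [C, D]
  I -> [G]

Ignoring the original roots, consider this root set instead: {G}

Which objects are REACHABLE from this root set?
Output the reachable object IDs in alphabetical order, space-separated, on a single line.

Answer: G I

Derivation:
Roots: G
Mark G: refs=I, marked=G
Mark I: refs=G, marked=G I
Unmarked (collected): A B C D E F H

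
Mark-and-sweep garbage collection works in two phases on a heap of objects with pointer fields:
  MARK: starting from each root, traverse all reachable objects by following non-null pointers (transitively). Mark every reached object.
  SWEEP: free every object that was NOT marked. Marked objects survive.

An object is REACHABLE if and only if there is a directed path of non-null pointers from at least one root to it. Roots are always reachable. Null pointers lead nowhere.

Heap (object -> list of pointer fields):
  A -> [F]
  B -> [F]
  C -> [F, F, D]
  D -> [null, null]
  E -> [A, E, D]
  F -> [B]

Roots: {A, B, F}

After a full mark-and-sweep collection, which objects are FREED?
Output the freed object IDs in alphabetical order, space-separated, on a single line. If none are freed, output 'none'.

Answer: C D E

Derivation:
Roots: A B F
Mark A: refs=F, marked=A
Mark B: refs=F, marked=A B
Mark F: refs=B, marked=A B F
Unmarked (collected): C D E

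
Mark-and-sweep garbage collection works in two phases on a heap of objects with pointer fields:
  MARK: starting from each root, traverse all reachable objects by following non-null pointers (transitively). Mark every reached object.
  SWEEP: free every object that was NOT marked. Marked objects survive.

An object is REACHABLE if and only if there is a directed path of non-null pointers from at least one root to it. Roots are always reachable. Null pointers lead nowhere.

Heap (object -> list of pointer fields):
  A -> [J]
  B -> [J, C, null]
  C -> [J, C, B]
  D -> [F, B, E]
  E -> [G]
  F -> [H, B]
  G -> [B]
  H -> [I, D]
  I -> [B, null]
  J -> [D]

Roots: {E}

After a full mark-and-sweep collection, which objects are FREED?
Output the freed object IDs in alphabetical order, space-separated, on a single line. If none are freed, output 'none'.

Answer: A

Derivation:
Roots: E
Mark E: refs=G, marked=E
Mark G: refs=B, marked=E G
Mark B: refs=J C null, marked=B E G
Mark J: refs=D, marked=B E G J
Mark C: refs=J C B, marked=B C E G J
Mark D: refs=F B E, marked=B C D E G J
Mark F: refs=H B, marked=B C D E F G J
Mark H: refs=I D, marked=B C D E F G H J
Mark I: refs=B null, marked=B C D E F G H I J
Unmarked (collected): A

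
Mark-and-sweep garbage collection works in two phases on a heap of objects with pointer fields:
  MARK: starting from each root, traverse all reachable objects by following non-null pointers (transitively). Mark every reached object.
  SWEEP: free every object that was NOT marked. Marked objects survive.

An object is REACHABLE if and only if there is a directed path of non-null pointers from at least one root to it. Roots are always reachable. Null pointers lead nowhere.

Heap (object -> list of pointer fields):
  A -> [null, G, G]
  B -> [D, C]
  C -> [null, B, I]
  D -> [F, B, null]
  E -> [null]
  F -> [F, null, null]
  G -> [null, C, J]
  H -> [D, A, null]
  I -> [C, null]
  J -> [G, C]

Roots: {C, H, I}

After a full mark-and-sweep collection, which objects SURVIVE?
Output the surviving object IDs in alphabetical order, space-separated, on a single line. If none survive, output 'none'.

Roots: C H I
Mark C: refs=null B I, marked=C
Mark H: refs=D A null, marked=C H
Mark I: refs=C null, marked=C H I
Mark B: refs=D C, marked=B C H I
Mark D: refs=F B null, marked=B C D H I
Mark A: refs=null G G, marked=A B C D H I
Mark F: refs=F null null, marked=A B C D F H I
Mark G: refs=null C J, marked=A B C D F G H I
Mark J: refs=G C, marked=A B C D F G H I J
Unmarked (collected): E

Answer: A B C D F G H I J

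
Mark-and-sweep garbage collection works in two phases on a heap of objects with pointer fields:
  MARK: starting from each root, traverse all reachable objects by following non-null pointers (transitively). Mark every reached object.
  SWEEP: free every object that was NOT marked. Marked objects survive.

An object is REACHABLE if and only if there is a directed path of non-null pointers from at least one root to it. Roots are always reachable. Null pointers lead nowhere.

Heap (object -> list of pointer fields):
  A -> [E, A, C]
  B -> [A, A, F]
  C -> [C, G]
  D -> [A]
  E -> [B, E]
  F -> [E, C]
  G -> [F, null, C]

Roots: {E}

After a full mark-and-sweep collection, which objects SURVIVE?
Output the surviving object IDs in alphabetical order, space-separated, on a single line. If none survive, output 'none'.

Answer: A B C E F G

Derivation:
Roots: E
Mark E: refs=B E, marked=E
Mark B: refs=A A F, marked=B E
Mark A: refs=E A C, marked=A B E
Mark F: refs=E C, marked=A B E F
Mark C: refs=C G, marked=A B C E F
Mark G: refs=F null C, marked=A B C E F G
Unmarked (collected): D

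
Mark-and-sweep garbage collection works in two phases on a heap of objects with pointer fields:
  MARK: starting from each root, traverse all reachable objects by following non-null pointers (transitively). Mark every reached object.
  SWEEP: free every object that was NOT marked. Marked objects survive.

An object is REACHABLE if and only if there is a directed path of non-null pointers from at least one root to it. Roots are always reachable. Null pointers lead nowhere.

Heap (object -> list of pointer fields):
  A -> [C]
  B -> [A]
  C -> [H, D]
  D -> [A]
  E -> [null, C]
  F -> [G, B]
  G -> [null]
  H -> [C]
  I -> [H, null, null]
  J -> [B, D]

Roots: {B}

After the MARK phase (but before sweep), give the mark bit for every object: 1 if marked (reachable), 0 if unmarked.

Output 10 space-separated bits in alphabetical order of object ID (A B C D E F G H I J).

Answer: 1 1 1 1 0 0 0 1 0 0

Derivation:
Roots: B
Mark B: refs=A, marked=B
Mark A: refs=C, marked=A B
Mark C: refs=H D, marked=A B C
Mark H: refs=C, marked=A B C H
Mark D: refs=A, marked=A B C D H
Unmarked (collected): E F G I J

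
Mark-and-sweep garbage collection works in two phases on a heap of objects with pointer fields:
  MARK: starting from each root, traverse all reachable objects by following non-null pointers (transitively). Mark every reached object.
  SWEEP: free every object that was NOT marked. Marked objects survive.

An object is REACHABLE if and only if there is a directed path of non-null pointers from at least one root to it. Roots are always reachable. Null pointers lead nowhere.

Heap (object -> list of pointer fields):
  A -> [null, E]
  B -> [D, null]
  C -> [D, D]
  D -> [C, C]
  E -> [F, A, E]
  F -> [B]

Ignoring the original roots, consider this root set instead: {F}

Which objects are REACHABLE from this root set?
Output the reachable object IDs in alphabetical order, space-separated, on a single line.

Answer: B C D F

Derivation:
Roots: F
Mark F: refs=B, marked=F
Mark B: refs=D null, marked=B F
Mark D: refs=C C, marked=B D F
Mark C: refs=D D, marked=B C D F
Unmarked (collected): A E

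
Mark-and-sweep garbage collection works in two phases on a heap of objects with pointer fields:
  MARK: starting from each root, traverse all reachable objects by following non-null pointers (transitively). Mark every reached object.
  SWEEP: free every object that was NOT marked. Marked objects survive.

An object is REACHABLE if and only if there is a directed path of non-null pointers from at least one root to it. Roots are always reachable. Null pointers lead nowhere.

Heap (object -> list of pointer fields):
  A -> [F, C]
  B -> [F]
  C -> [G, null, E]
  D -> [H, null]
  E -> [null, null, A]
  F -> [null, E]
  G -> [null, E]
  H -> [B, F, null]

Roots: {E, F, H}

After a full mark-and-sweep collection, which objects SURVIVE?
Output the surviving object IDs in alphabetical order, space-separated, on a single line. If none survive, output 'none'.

Roots: E F H
Mark E: refs=null null A, marked=E
Mark F: refs=null E, marked=E F
Mark H: refs=B F null, marked=E F H
Mark A: refs=F C, marked=A E F H
Mark B: refs=F, marked=A B E F H
Mark C: refs=G null E, marked=A B C E F H
Mark G: refs=null E, marked=A B C E F G H
Unmarked (collected): D

Answer: A B C E F G H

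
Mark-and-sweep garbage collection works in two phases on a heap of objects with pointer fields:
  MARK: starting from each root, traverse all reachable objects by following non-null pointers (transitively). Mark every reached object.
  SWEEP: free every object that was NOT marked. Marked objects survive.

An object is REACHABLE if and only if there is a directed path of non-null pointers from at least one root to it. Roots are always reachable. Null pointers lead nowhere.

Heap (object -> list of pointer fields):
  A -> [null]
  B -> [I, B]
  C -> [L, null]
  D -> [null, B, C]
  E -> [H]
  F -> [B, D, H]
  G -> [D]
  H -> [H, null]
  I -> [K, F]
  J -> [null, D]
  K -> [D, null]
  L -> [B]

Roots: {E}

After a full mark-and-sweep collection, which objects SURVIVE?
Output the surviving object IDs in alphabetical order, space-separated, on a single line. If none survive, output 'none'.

Answer: E H

Derivation:
Roots: E
Mark E: refs=H, marked=E
Mark H: refs=H null, marked=E H
Unmarked (collected): A B C D F G I J K L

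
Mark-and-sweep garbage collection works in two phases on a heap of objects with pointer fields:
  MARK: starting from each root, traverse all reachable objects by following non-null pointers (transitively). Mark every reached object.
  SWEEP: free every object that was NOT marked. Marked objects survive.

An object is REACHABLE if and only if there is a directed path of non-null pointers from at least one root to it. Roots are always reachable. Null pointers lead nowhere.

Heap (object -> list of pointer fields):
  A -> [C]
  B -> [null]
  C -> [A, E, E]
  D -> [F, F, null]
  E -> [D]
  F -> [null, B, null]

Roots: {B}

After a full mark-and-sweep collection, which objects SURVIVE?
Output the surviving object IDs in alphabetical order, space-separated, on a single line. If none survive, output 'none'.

Roots: B
Mark B: refs=null, marked=B
Unmarked (collected): A C D E F

Answer: B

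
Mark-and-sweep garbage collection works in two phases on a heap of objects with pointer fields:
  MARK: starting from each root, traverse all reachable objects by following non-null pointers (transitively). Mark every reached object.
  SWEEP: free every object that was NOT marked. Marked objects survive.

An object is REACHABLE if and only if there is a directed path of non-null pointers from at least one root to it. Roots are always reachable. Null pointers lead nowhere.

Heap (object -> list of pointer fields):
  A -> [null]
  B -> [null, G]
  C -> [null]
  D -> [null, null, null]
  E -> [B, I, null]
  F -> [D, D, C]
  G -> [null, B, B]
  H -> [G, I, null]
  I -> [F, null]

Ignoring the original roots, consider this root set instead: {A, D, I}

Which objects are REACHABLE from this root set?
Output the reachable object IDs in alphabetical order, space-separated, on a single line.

Answer: A C D F I

Derivation:
Roots: A D I
Mark A: refs=null, marked=A
Mark D: refs=null null null, marked=A D
Mark I: refs=F null, marked=A D I
Mark F: refs=D D C, marked=A D F I
Mark C: refs=null, marked=A C D F I
Unmarked (collected): B E G H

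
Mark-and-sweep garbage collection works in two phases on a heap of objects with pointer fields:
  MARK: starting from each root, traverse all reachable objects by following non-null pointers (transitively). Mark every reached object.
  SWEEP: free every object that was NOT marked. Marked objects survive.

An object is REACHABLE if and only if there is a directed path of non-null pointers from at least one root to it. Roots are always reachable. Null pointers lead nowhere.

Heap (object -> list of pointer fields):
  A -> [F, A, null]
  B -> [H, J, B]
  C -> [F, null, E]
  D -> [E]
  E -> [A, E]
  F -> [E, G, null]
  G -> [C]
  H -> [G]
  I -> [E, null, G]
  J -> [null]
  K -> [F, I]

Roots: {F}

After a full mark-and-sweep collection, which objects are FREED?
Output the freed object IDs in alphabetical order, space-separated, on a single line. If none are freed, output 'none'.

Roots: F
Mark F: refs=E G null, marked=F
Mark E: refs=A E, marked=E F
Mark G: refs=C, marked=E F G
Mark A: refs=F A null, marked=A E F G
Mark C: refs=F null E, marked=A C E F G
Unmarked (collected): B D H I J K

Answer: B D H I J K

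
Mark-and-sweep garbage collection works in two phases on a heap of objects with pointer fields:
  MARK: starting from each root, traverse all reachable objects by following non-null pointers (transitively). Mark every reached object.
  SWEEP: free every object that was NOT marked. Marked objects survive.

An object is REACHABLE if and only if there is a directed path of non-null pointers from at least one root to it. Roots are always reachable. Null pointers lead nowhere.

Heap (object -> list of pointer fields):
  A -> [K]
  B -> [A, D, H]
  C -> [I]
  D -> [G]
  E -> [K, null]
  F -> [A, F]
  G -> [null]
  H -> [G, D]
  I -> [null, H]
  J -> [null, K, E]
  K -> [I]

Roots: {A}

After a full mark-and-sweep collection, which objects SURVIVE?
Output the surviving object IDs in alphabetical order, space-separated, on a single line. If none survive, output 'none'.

Roots: A
Mark A: refs=K, marked=A
Mark K: refs=I, marked=A K
Mark I: refs=null H, marked=A I K
Mark H: refs=G D, marked=A H I K
Mark G: refs=null, marked=A G H I K
Mark D: refs=G, marked=A D G H I K
Unmarked (collected): B C E F J

Answer: A D G H I K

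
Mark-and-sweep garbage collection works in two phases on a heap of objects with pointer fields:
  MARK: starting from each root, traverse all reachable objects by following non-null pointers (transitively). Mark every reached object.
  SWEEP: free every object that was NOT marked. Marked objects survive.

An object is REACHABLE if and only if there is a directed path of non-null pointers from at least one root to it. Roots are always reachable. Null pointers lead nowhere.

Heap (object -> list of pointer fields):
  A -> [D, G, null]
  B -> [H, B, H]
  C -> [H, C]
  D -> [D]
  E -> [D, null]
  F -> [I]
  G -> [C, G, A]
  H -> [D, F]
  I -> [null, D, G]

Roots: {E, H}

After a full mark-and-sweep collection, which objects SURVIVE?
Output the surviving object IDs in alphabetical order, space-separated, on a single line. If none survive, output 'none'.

Roots: E H
Mark E: refs=D null, marked=E
Mark H: refs=D F, marked=E H
Mark D: refs=D, marked=D E H
Mark F: refs=I, marked=D E F H
Mark I: refs=null D G, marked=D E F H I
Mark G: refs=C G A, marked=D E F G H I
Mark C: refs=H C, marked=C D E F G H I
Mark A: refs=D G null, marked=A C D E F G H I
Unmarked (collected): B

Answer: A C D E F G H I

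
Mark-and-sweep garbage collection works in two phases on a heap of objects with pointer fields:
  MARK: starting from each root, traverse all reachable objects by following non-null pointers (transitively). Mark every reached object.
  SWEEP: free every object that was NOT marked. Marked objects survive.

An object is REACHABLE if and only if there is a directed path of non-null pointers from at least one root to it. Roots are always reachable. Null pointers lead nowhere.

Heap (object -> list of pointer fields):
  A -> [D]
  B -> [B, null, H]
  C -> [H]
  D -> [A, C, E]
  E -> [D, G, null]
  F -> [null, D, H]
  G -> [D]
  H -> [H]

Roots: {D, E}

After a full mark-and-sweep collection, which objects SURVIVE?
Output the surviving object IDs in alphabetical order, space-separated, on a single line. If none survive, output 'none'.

Answer: A C D E G H

Derivation:
Roots: D E
Mark D: refs=A C E, marked=D
Mark E: refs=D G null, marked=D E
Mark A: refs=D, marked=A D E
Mark C: refs=H, marked=A C D E
Mark G: refs=D, marked=A C D E G
Mark H: refs=H, marked=A C D E G H
Unmarked (collected): B F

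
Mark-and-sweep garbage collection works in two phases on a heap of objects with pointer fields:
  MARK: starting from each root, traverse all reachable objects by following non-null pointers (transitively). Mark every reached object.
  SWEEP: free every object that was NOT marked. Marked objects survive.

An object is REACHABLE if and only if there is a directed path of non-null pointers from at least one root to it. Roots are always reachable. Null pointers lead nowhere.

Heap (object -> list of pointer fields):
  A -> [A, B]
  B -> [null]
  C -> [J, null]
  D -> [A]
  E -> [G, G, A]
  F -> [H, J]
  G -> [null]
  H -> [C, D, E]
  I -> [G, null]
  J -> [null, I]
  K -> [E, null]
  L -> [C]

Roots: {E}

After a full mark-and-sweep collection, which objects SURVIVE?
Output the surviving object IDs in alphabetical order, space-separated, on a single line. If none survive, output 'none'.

Answer: A B E G

Derivation:
Roots: E
Mark E: refs=G G A, marked=E
Mark G: refs=null, marked=E G
Mark A: refs=A B, marked=A E G
Mark B: refs=null, marked=A B E G
Unmarked (collected): C D F H I J K L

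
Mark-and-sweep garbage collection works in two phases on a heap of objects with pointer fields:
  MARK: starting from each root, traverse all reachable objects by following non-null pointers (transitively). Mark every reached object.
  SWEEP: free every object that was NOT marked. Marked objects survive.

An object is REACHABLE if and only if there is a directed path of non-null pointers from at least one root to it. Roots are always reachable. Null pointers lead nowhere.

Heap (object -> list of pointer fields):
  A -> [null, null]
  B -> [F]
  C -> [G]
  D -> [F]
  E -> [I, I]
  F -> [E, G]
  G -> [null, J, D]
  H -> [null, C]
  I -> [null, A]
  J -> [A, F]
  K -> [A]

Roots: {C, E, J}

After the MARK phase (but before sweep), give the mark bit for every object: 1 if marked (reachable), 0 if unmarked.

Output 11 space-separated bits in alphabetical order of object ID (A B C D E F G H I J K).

Answer: 1 0 1 1 1 1 1 0 1 1 0

Derivation:
Roots: C E J
Mark C: refs=G, marked=C
Mark E: refs=I I, marked=C E
Mark J: refs=A F, marked=C E J
Mark G: refs=null J D, marked=C E G J
Mark I: refs=null A, marked=C E G I J
Mark A: refs=null null, marked=A C E G I J
Mark F: refs=E G, marked=A C E F G I J
Mark D: refs=F, marked=A C D E F G I J
Unmarked (collected): B H K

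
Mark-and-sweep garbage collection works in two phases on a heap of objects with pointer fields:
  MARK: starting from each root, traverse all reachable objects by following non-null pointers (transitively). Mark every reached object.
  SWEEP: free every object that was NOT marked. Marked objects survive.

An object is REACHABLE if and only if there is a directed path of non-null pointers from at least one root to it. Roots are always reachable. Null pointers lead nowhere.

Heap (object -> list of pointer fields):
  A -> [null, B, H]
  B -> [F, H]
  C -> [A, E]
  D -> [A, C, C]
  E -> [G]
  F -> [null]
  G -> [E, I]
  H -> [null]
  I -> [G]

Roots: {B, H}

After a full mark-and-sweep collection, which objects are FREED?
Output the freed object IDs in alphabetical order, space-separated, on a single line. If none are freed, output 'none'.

Answer: A C D E G I

Derivation:
Roots: B H
Mark B: refs=F H, marked=B
Mark H: refs=null, marked=B H
Mark F: refs=null, marked=B F H
Unmarked (collected): A C D E G I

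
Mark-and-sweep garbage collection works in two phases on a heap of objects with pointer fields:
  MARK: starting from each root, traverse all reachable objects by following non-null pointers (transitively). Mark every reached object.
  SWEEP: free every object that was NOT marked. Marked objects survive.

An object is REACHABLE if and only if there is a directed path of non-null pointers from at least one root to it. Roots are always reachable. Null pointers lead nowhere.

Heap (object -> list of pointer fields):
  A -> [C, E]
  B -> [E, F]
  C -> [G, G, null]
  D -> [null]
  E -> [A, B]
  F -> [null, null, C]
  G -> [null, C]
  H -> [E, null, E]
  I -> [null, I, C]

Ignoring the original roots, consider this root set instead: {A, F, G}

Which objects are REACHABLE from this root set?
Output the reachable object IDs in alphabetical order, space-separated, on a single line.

Roots: A F G
Mark A: refs=C E, marked=A
Mark F: refs=null null C, marked=A F
Mark G: refs=null C, marked=A F G
Mark C: refs=G G null, marked=A C F G
Mark E: refs=A B, marked=A C E F G
Mark B: refs=E F, marked=A B C E F G
Unmarked (collected): D H I

Answer: A B C E F G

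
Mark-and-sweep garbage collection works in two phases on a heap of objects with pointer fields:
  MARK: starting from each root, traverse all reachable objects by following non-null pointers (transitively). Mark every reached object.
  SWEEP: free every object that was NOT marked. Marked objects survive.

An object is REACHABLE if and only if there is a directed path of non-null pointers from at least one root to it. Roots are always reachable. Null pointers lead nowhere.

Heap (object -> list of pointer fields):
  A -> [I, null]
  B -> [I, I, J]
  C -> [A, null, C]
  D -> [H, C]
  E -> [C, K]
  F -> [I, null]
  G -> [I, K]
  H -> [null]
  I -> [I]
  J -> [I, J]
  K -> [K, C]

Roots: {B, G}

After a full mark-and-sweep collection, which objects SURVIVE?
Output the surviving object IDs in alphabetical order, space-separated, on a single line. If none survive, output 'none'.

Roots: B G
Mark B: refs=I I J, marked=B
Mark G: refs=I K, marked=B G
Mark I: refs=I, marked=B G I
Mark J: refs=I J, marked=B G I J
Mark K: refs=K C, marked=B G I J K
Mark C: refs=A null C, marked=B C G I J K
Mark A: refs=I null, marked=A B C G I J K
Unmarked (collected): D E F H

Answer: A B C G I J K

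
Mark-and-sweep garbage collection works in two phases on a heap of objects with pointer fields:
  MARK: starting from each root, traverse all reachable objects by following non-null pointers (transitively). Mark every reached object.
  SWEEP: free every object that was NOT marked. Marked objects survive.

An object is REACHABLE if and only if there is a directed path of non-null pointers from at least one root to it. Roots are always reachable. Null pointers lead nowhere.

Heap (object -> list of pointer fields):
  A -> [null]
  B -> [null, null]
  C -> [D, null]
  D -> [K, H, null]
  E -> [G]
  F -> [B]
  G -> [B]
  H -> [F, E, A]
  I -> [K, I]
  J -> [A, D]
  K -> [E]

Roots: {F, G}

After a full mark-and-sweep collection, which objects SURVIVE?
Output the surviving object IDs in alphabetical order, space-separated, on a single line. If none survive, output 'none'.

Roots: F G
Mark F: refs=B, marked=F
Mark G: refs=B, marked=F G
Mark B: refs=null null, marked=B F G
Unmarked (collected): A C D E H I J K

Answer: B F G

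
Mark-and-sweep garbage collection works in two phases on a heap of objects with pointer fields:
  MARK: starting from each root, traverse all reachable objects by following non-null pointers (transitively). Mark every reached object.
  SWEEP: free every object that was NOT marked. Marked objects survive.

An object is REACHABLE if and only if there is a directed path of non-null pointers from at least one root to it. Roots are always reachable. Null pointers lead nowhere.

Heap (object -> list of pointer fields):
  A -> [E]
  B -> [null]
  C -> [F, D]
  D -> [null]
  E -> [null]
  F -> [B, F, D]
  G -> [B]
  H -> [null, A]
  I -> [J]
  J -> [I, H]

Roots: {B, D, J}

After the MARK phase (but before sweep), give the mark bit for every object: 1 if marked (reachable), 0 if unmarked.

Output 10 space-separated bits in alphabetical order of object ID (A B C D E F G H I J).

Answer: 1 1 0 1 1 0 0 1 1 1

Derivation:
Roots: B D J
Mark B: refs=null, marked=B
Mark D: refs=null, marked=B D
Mark J: refs=I H, marked=B D J
Mark I: refs=J, marked=B D I J
Mark H: refs=null A, marked=B D H I J
Mark A: refs=E, marked=A B D H I J
Mark E: refs=null, marked=A B D E H I J
Unmarked (collected): C F G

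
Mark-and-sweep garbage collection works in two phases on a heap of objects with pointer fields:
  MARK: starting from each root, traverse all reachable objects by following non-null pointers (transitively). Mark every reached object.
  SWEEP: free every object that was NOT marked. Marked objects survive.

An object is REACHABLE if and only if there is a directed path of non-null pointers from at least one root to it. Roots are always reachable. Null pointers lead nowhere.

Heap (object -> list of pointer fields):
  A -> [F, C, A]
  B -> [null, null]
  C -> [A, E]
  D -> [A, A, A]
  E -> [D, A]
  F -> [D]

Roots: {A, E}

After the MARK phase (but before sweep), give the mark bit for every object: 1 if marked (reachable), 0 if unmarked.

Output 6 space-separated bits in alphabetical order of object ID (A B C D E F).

Answer: 1 0 1 1 1 1

Derivation:
Roots: A E
Mark A: refs=F C A, marked=A
Mark E: refs=D A, marked=A E
Mark F: refs=D, marked=A E F
Mark C: refs=A E, marked=A C E F
Mark D: refs=A A A, marked=A C D E F
Unmarked (collected): B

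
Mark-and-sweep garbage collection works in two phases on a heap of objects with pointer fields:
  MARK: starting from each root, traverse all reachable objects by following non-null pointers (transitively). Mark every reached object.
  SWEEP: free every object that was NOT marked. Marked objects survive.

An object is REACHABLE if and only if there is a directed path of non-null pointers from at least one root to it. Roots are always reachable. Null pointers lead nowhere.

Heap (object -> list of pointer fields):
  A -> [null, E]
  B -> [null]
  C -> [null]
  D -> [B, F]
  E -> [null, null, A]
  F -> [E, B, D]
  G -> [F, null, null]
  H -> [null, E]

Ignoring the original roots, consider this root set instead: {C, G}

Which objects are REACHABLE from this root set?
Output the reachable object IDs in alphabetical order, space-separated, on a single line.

Answer: A B C D E F G

Derivation:
Roots: C G
Mark C: refs=null, marked=C
Mark G: refs=F null null, marked=C G
Mark F: refs=E B D, marked=C F G
Mark E: refs=null null A, marked=C E F G
Mark B: refs=null, marked=B C E F G
Mark D: refs=B F, marked=B C D E F G
Mark A: refs=null E, marked=A B C D E F G
Unmarked (collected): H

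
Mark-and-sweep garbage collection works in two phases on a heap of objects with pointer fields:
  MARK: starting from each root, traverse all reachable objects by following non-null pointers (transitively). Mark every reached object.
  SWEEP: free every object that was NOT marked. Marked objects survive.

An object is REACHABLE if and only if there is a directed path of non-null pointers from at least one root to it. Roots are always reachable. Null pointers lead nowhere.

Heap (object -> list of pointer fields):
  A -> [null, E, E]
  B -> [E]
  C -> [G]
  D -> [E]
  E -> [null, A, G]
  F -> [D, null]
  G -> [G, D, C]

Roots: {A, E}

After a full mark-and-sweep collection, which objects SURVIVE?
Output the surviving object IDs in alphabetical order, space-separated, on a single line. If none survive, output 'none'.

Answer: A C D E G

Derivation:
Roots: A E
Mark A: refs=null E E, marked=A
Mark E: refs=null A G, marked=A E
Mark G: refs=G D C, marked=A E G
Mark D: refs=E, marked=A D E G
Mark C: refs=G, marked=A C D E G
Unmarked (collected): B F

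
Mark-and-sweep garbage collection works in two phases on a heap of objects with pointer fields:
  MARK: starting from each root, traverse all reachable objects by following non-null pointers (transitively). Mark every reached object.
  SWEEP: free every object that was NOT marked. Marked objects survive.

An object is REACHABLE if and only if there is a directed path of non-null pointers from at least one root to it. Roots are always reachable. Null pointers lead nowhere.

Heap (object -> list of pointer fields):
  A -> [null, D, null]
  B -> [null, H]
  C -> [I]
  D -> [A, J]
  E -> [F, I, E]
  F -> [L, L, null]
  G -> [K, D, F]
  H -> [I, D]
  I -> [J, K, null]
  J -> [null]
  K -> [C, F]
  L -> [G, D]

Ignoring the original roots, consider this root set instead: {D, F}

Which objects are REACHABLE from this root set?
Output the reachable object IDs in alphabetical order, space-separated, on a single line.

Roots: D F
Mark D: refs=A J, marked=D
Mark F: refs=L L null, marked=D F
Mark A: refs=null D null, marked=A D F
Mark J: refs=null, marked=A D F J
Mark L: refs=G D, marked=A D F J L
Mark G: refs=K D F, marked=A D F G J L
Mark K: refs=C F, marked=A D F G J K L
Mark C: refs=I, marked=A C D F G J K L
Mark I: refs=J K null, marked=A C D F G I J K L
Unmarked (collected): B E H

Answer: A C D F G I J K L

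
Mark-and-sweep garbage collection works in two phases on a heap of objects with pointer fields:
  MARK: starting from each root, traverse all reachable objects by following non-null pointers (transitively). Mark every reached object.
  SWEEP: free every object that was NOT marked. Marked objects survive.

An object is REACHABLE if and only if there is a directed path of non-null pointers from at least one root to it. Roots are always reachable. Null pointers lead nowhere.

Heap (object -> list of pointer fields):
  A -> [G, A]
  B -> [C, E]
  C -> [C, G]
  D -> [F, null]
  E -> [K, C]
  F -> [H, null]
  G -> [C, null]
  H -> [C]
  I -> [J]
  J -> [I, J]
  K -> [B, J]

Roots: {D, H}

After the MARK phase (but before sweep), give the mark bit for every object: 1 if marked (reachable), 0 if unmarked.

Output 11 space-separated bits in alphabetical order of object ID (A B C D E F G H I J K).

Answer: 0 0 1 1 0 1 1 1 0 0 0

Derivation:
Roots: D H
Mark D: refs=F null, marked=D
Mark H: refs=C, marked=D H
Mark F: refs=H null, marked=D F H
Mark C: refs=C G, marked=C D F H
Mark G: refs=C null, marked=C D F G H
Unmarked (collected): A B E I J K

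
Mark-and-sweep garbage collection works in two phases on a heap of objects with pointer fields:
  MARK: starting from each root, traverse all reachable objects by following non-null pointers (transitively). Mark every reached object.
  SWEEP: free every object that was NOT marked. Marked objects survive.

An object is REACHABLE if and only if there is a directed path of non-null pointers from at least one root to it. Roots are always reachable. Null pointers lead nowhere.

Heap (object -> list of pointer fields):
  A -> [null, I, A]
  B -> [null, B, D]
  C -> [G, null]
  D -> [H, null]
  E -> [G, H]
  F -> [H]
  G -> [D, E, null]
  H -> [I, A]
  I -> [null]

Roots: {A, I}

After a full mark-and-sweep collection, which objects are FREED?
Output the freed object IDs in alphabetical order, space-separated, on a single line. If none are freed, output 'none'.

Roots: A I
Mark A: refs=null I A, marked=A
Mark I: refs=null, marked=A I
Unmarked (collected): B C D E F G H

Answer: B C D E F G H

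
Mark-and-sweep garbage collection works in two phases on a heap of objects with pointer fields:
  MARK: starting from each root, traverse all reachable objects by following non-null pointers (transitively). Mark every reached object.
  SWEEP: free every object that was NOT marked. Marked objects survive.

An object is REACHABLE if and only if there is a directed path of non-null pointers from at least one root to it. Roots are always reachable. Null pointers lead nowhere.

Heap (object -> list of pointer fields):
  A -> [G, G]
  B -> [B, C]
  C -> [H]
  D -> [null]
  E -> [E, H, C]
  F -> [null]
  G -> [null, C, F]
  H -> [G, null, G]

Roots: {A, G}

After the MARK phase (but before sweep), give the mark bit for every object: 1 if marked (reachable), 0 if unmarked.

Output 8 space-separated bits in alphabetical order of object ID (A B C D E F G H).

Roots: A G
Mark A: refs=G G, marked=A
Mark G: refs=null C F, marked=A G
Mark C: refs=H, marked=A C G
Mark F: refs=null, marked=A C F G
Mark H: refs=G null G, marked=A C F G H
Unmarked (collected): B D E

Answer: 1 0 1 0 0 1 1 1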